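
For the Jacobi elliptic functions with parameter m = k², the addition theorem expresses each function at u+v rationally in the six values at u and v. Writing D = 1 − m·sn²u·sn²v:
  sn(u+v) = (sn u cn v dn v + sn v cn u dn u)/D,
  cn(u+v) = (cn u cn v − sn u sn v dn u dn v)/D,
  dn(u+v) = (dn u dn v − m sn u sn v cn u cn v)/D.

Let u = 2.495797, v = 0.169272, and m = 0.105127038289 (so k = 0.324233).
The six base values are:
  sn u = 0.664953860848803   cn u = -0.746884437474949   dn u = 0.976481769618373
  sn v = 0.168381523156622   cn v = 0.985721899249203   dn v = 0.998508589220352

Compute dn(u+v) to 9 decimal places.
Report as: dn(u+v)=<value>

dn(u+v)=0.984989354

m = k² = 0.105127038289
D = 1 − m·sn²u·sn²v = 0.9986820882779288
dn(u+v) = (dn u·dn v − m·sn u·sn v·cn u·cn v)/D = 0.9836912247809505/0.9986820882779288 = 0.9849893537964342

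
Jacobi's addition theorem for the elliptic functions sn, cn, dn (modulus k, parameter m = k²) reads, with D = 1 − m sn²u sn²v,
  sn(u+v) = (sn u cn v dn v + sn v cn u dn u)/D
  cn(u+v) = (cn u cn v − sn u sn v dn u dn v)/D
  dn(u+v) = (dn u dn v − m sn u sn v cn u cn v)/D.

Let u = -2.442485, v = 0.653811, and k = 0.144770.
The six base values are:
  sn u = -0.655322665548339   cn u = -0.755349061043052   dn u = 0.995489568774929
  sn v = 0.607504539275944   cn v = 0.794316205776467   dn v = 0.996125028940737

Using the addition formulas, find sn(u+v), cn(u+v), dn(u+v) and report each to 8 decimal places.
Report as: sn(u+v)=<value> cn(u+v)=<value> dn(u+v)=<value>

sn(u+v)=-0.97857519 cn(u+v)=-0.20588979 dn(u+v)=0.98991418

m = k² = 0.0209583529
D = 1 − m·sn²u·sn²v = 0.9966782527689568
sn(u+v) = (sn u·cn v·dn v + sn v·cn u·dn u)/D = -0.9753246070829301/0.9966782527689568 = -0.9785751864990509
cn(u+v) = (cn u·cn v − sn u·sn v·dn u·dn v)/D = -0.2052058731155338/0.9966782527689568 = -0.2058897869452191
dn(u+v) = (dn u·dn v − m·sn u·sn v·cn u·cn v)/D = 0.9866259356060611/0.9966782527689568 = 0.9899141802934213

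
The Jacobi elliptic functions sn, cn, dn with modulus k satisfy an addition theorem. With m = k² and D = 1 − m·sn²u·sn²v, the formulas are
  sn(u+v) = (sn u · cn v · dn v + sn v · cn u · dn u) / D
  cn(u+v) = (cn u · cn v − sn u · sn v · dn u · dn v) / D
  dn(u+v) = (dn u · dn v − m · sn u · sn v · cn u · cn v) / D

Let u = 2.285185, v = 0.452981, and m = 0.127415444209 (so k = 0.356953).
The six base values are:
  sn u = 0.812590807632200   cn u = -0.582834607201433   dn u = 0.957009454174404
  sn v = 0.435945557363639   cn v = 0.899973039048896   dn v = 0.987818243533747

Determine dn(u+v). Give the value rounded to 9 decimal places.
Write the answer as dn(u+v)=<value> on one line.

dn(u+v)=0.984772865

m = k² = 0.127415444209
D = 1 − m·sn²u·sn²v = 0.9840106652375719
dn(u+v) = (dn u·dn v − m·sn u·sn v·cn u·cn v)/D = 0.9690270019059144/0.9840106652375719 = 0.9847728649078819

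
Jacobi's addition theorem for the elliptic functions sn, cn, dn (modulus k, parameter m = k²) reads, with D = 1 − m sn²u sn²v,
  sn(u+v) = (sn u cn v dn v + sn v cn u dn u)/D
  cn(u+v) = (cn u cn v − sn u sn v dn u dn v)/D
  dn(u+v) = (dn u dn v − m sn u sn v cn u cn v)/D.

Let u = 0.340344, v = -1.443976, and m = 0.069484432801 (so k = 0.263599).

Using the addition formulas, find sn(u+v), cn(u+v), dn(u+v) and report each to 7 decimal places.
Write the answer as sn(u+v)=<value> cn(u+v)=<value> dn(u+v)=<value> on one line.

sn(u+v)=-0.8872976 cn(u+v)=0.4611974 dn(u+v)=0.9722629

sn u = 0.3333909961315916, cn u = 0.9427886527204202, dn u = 0.9961309332232884
sn v = -0.9888040472955557, cn v = 0.1492198245942153, dn v = 0.9654339678179445
m = k² = 0.069484432801
D = 1 − m·sn²u·sn²v = 0.992448804385636
sn(u+v) = (sn u·cn v·dn v + sn v·cn u·dn u)/D = -0.8805974267912031/0.992448804385636 = -0.887297584419306
cn(u+v) = (cn u·cn v − sn u·sn v·dn u·dn v)/D = 0.4577147597086967/0.992448804385636 = 0.4611973511238595
dn(u+v) = (dn u·dn v − m·sn u·sn v·cn u·cn v)/D = 0.9649211360978918/0.992448804385636 = 0.9722628833184148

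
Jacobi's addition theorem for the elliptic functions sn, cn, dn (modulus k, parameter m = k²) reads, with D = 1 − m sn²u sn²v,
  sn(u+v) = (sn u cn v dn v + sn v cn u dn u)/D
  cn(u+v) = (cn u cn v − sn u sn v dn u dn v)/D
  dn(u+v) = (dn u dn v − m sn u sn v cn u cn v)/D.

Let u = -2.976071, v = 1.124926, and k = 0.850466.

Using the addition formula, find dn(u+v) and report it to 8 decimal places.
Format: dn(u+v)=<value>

sn u = -0.8798815447384875, cn u = -0.4751930841548653, dn u = 0.6633499339866364
sn v = 0.8375409100445577, cn v = 0.5463746187385851, dn v = 0.70187506986233
m = k² = 0.723292417156
D = 1 − m·sn²u·sn²v = 0.6071973687516084
dn(u+v) = (dn u·dn v − m·sn u·sn v·cn u·cn v)/D = 0.3271987593646911/0.6071973687516084 = 0.538867222098489

dn(u+v)=0.53886722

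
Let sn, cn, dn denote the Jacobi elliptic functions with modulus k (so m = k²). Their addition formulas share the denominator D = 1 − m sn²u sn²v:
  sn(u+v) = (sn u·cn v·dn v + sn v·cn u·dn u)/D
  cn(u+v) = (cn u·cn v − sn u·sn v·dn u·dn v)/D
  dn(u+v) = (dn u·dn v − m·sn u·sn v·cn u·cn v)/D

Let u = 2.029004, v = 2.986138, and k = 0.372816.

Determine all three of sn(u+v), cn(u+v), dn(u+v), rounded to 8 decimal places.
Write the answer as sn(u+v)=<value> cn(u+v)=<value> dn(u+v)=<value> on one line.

sn(u+v)=-0.99329529 cn(u+v)=0.11560482 dn(u+v)=0.92890569

sn u = 0.9317956996334016, cn u = -0.3629831595882923, dn u = 0.9377213538002049
sn v = 0.2702053738392058, cn v = -0.9628027087354995, dn v = 0.9949131015658668
m = k² = 0.138991769856
D = 1 − m·sn²u·sn²v = 0.9911891369147119
sn(u+v) = (sn u·cn v·dn v + sn v·cn u·dn u)/D = -0.9845434975074579/0.9911891369147119 = -0.9932952862781164
cn(u+v) = (cn u·cn v − sn u·sn v·dn u·dn v)/D = 0.1145862411178314/0.9911891369147119 = 0.1156048193531515
dn(u+v) = (dn u·dn v − m·sn u·sn v·cn u·cn v)/D = 0.9207212297650971/0.9911891369147119 = 0.9289056906243331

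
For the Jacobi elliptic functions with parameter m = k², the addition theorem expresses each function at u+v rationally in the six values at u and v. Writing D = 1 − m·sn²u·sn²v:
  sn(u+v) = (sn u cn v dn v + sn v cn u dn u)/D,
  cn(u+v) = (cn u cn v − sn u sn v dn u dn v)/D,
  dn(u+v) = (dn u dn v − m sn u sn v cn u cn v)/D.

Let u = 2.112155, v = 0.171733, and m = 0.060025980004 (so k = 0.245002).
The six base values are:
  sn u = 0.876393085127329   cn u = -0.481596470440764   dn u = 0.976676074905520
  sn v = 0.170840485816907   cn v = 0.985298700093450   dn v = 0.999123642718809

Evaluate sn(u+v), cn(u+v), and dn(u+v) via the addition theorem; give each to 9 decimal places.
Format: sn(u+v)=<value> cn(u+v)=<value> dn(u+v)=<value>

sn(u+v)=0.783449270 cn(u+v)=-0.621455744 dn(u+v)=0.981405364

m = k² = 0.060025980004
D = 1 − m·sn²u·sn²v = 0.9986543914460734
sn(u+v) = (sn u·cn v·dn v + sn v·cn u·dn u)/D = 0.782395053540197/0.9986543914460734 = 0.7834492695789099
cn(u+v) = (cn u·cn v − sn u·sn v·dn u·dn v)/D = -0.620619508032385/0.9986543914460734 = -0.6214557441976642
dn(u+v) = (dn u·dn v − m·sn u·sn v·cn u·cn v)/D = 0.9800847763913865/0.9986543914460734 = 0.9814053638438442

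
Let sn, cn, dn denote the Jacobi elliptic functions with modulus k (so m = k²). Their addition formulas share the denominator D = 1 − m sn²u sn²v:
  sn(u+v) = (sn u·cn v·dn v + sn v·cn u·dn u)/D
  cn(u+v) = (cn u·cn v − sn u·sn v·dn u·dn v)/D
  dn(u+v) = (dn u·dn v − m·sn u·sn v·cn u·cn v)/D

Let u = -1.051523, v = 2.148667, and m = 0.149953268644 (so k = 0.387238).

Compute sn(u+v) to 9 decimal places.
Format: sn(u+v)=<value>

sn u = -0.8564189664815167, cn u = 0.5162814676615178, dn u = 0.9434067300754808
sn v = 0.8886695119206694, cn v = -0.458548251095432, dn v = 0.9389232557055991
m = k² = 0.149953268644
D = 1 − m·sn²u·sn²v = 0.9131421546091188
sn(u+v) = (sn u·cn v·dn v + sn v·cn u·dn u)/D = 0.8015624104114533/0.9131421546091188 = 0.8778068194152875

sn(u+v)=0.877806819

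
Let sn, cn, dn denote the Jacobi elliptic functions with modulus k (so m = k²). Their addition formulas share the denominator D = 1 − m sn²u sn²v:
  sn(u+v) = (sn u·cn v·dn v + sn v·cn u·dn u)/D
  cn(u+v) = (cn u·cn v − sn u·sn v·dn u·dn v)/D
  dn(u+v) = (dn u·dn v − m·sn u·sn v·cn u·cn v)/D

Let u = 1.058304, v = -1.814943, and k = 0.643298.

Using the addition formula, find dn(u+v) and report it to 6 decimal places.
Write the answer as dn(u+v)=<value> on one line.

dn(u+v)=0.903266

sn u = 0.8378548447593247, cn u = 0.5458930839581391, dn u = 0.8423119416230213
sn v = -0.9997749891974538, cn v = -0.02121251930420088, dn v = 0.7657374848648683
m = k² = 0.413832316804
D = 1 − m·sn²u·sn²v = 0.7096201283355908
dn(u+v) = (dn u·dn v − m·sn u·sn v·cn u·cn v)/D = 0.6409756619250127/0.7096201283355908 = 0.9032658972462024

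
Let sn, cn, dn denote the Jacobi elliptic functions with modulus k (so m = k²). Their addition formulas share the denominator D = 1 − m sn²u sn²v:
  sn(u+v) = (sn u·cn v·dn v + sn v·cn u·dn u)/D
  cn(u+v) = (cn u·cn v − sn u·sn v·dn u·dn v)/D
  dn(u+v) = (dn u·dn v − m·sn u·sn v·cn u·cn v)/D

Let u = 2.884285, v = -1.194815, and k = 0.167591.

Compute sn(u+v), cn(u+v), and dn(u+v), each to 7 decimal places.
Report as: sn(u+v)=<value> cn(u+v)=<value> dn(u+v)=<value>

sn u = 0.2759919023228085, cn u = -0.9611599605956531, dn u = 0.9989297221463674
sn v = -0.9279310928438908, cn v = 0.3727517765665813, dn v = 0.9878338615383493
m = k² = 0.028086743281
D = 1 − m·sn²u·sn²v = 0.9981578477581002
sn(u+v) = (sn u·cn v·dn v + sn v·cn u·dn u)/D = 0.9925605047979907/0.9981578477581002 = 0.9943923268522295
cn(u+v) = (cn u·cn v − sn u·sn v·dn u·dn v)/D = -0.1055591462462659/0.9981578477581002 = -0.105753961142875
dn(u+v) = (dn u·dn v − m·sn u·sn v·cn u·cn v)/D = 0.9841995192299432/0.9981578477581002 = 0.9860159106502966

sn(u+v)=0.9943923 cn(u+v)=-0.1057540 dn(u+v)=0.9860159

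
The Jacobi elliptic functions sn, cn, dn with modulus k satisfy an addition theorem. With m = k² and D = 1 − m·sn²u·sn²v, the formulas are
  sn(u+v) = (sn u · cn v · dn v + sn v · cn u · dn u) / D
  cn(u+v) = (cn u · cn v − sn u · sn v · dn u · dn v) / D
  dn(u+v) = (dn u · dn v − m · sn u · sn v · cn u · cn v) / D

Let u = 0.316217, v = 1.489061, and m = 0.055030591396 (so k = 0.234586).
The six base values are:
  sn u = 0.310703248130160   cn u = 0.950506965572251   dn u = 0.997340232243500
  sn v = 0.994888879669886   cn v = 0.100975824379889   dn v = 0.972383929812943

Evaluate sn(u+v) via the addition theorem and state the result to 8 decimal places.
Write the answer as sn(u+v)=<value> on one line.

sn(u+v)=0.97878746

m = k² = 0.055030591396
D = 1 − m·sn²u·sn²v = 0.9947417053275263
sn(u+v) = (sn u·cn v·dn v + sn v·cn u·dn u)/D = 0.9736407072630623/0.9947417053275263 = 0.9787874601502544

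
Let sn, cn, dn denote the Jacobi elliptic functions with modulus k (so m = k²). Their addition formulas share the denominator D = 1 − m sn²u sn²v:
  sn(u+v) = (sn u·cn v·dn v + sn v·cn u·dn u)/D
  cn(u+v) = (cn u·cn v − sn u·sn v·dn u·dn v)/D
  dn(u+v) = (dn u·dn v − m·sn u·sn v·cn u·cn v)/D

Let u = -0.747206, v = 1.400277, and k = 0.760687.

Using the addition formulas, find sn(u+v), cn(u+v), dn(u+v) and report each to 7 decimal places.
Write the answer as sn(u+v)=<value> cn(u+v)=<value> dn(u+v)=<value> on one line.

sn(u+v)=0.5880219 cn(u+v)=0.8088450 dn(u+v)=0.8943837

sn u = -0.6530200898904348, cn u = 0.7573405853375933, dn u = 0.8678971740070888
sn v = 0.9390275285101926, cn v = 0.3438419705330334, dn v = 0.699833473328796
m = k² = 0.578644711969
D = 1 − m·sn²u·sn²v = 0.7824186225703821
sn(u+v) = (sn u·cn v·dn v + sn v·cn u·dn u)/D = 0.4600793201440674/0.7824186225703821 = 0.5880219448670922
cn(u+v) = (cn u·cn v − sn u·sn v·dn u·dn v)/D = 0.6328553706185219/0.7824186225703821 = 0.8088449742408754
dn(u+v) = (dn u·dn v − m·sn u·sn v·cn u·cn v)/D = 0.6997824304198265/0.7824186225703821 = 0.8943836588665525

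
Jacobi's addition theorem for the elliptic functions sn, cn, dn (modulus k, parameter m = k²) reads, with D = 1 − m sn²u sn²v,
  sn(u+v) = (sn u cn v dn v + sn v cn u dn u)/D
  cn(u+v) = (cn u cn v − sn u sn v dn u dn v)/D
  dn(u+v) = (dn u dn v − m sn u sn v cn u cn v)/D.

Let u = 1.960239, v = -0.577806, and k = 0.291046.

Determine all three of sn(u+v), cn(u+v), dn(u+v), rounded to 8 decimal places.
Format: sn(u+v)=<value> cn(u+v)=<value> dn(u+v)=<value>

sn(u+v)=0.97723290 cn(u+v)=0.21216941 dn(u+v)=0.95869986

sn u = 0.9428429339768893, cn u = -0.3332374556526489, dn u = 0.9616125972420032
sn v = -0.5440541029620392, cn v = 0.8390501373876122, dn v = 0.9873838836394477
m = k² = 0.084707774116
D = 1 − m·sn²u·sn²v = 0.9777112275285586
sn(u+v) = (sn u·cn v·dn v + sn v·cn u·dn u)/D = 0.9554515777470544/0.9777112275285586 = 0.9772328994955169
cn(u+v) = (cn u·cn v − sn u·sn v·dn u·dn v)/D = 0.2074404179904809/0.9777112275285586 = 0.2121694137796138
dn(u+v) = (dn u·dn v − m·sn u·sn v·cn u·cn v)/D = 0.937331615744915/0.9777112275285586 = 0.9586998587653386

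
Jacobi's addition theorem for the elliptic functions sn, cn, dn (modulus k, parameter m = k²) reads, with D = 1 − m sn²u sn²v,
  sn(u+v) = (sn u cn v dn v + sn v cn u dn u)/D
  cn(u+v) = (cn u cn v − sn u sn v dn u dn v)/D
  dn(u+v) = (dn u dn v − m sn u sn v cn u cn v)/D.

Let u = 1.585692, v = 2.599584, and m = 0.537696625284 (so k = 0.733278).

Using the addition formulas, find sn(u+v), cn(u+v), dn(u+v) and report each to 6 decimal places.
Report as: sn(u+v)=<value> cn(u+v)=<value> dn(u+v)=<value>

sn(u+v)=-0.393563 cn(u+v)=-0.919298 dn(u+v)=0.957452

sn u = 0.9786921022809716, cn u = 0.2053333117953643, dn u = 0.6964004706971402
sn v = 0.8749492780395129, cn v = -0.4842145814183369, dn v = 0.7670552442170082
m = k² = 0.537696625284
D = 1 − m·sn²u·sn²v = 0.6057286386177916
sn(u+v) = (sn u·cn v·dn v + sn v·cn u·dn u)/D = -0.238392483659307/0.6057286386177916 = -0.3935631708008612
cn(u+v) = (cn u·cn v − sn u·sn v·dn u·dn v)/D = -0.5568448683219683/0.6057286386177916 = -0.919297574558517
dn(u+v) = (dn u·dn v − m·sn u·sn v·cn u·cn v)/D = 0.5799563427468843/0.6057286386177916 = 0.9574524065269278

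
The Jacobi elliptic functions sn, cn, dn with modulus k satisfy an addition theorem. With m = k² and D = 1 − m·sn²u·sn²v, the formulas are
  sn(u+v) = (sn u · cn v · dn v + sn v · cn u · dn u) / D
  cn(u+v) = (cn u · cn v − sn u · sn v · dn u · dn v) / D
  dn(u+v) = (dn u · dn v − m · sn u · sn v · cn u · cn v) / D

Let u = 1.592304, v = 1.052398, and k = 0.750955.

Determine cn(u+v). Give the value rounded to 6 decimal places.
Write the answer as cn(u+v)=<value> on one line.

cn(u+v)=-0.485664

sn u = 0.9773169843670648, cn u = 0.2117817557479076, dn u = 0.6792347563323005
sn v = 0.8222308536644483, cn v = 0.5691541296364567, dn v = 0.7866035598926082
m = k² = 0.563933412025
D = 1 − m·sn²u·sn²v = 0.6358450164732974
cn(u+v) = (cn u·cn v − sn u·sn v·dn u·dn v)/D = -0.308807169044329/0.6358450164732974 = -0.4856642122590222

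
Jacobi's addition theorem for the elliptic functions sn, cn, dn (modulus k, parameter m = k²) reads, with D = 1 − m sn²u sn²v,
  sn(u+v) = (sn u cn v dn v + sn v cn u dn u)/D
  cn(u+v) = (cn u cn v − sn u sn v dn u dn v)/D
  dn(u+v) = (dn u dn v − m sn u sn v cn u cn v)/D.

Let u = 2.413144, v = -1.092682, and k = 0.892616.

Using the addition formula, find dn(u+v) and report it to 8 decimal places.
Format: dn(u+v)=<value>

dn(u+v)=0.60381829

sn u = 0.9972745214586871, cn u = -0.07378027412084214, dn u = 0.4556027663231798
sn v = -0.817835771310738, cn v = 0.5754516931633534, dn v = 0.6834329442970691
m = k² = 0.796763323456
D = 1 − m·sn²u·sn²v = 0.4699815515368078
dn(u+v) = (dn u·dn v − m·sn u·sn v·cn u·cn v)/D = 0.2837834574103119/0.4699815515368078 = 0.6038182913400735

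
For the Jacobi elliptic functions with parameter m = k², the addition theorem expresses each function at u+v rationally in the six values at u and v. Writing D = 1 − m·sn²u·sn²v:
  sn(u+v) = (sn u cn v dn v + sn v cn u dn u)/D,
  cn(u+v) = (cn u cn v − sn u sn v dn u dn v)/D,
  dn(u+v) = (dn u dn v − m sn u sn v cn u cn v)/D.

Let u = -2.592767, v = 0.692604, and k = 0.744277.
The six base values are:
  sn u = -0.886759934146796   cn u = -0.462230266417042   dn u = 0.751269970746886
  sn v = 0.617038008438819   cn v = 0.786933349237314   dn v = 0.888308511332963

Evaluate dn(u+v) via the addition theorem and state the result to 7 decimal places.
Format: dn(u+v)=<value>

dn(u+v)=0.6678722

m = k² = 0.553948252729
D = 1 − m·sn²u·sn²v = 0.8341539413129955
dn(u+v) = (dn u·dn v − m·sn u·sn v·cn u·cn v)/D = 0.557108263466357/0.8341539413129955 = 0.6678722426096121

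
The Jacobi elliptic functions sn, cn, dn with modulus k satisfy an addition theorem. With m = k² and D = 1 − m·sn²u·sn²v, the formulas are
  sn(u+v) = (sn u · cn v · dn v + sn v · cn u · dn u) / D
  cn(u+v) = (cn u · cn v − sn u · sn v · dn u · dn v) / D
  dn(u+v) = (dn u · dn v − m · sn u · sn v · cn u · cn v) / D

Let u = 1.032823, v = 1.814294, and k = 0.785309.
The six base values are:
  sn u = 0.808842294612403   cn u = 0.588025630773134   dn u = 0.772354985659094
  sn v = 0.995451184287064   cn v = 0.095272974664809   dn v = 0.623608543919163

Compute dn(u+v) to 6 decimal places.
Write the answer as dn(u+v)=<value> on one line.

m = k² = 0.616710225481
D = 1 − m·sn²u·sn²v = 0.6001944765478601
dn(u+v) = (dn u·dn v − m·sn u·sn v·cn u·cn v)/D = 0.4538288446242322/0.6001944765478601 = 0.7561363230706831

dn(u+v)=0.756136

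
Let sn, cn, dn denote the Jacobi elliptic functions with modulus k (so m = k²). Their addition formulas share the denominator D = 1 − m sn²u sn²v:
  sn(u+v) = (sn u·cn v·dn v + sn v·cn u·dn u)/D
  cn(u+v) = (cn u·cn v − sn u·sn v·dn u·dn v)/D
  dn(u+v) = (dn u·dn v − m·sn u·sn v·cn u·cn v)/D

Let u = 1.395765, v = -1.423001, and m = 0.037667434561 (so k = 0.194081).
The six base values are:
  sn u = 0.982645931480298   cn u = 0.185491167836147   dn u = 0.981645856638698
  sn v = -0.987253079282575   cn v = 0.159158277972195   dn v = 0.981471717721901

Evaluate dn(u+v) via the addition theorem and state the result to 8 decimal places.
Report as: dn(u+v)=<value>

dn(u+v)=0.99998603

m = k² = 0.037667434561
D = 1 − m·sn²u·sn²v = 0.9645499250977995
dn(u+v) = (dn u·dn v − m·sn u·sn v·cn u·cn v)/D = 0.9645364528826485/0.9645499250977995 = 0.9999860326409235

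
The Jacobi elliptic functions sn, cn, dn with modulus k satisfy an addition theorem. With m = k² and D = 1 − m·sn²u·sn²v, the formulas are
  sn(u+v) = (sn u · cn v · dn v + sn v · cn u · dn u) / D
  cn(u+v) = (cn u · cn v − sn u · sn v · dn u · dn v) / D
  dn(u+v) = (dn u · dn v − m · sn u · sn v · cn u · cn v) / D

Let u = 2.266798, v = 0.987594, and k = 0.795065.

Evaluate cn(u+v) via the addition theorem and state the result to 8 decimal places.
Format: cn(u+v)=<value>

cn(u+v)=-0.77591532

sn u = 0.9852795407932419, cn u = -0.1709509476260904, dn u = 0.6215666560975694
sn v = 0.7863945175969237, cn v = 0.6177245848219914, dn v = 0.7804367357272406
m = k² = 0.632128354225
D = 1 − m·sn²u·sn²v = 0.6205057893020238
cn(u+v) = (cn u·cn v − sn u·sn v·dn u·dn v)/D = -0.4814599497257857/0.6205057893020238 = -0.7759153226714551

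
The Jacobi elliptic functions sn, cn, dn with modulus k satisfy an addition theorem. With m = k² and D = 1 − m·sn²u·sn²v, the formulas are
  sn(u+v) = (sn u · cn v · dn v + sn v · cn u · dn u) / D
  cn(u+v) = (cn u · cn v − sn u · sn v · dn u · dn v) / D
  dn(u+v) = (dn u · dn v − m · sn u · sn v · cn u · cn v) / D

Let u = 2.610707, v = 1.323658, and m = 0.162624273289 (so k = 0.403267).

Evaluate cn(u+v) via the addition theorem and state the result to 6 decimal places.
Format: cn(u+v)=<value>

sn u = 0.6165188162528521, cn u = -0.7873401737534939, dn u = 0.968600667733716
sn v = 0.9578399342943816, cn v = 0.2873023847289382, dn v = 0.9223877529829316
m = k² = 0.162624273289
D = 1 − m·sn²u·sn²v = 0.9432894420661404
cn(u+v) = (cn u·cn v − sn u·sn v·dn u·dn v)/D = -0.753795939358258/0.9432894420661404 = -0.7991141485768949

cn(u+v)=-0.799114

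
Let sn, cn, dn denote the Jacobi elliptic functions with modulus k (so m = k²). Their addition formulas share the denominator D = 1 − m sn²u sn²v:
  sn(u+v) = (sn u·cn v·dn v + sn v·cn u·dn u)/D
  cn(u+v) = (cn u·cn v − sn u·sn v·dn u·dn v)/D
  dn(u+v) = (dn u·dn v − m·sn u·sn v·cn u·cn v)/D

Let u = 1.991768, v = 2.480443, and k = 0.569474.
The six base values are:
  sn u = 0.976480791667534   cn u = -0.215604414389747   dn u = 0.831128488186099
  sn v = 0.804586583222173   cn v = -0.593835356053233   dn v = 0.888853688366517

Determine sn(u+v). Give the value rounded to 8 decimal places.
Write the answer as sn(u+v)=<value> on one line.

sn(u+v)=-0.82468111

m = k² = 0.324300636676
D = 1 − m·sn²u·sn²v = 0.799819954667314
sn(u+v) = (sn u·cn v·dn v + sn v·cn u·dn u)/D = -0.6595964076102704/0.799819954667314 = -0.8246811094937363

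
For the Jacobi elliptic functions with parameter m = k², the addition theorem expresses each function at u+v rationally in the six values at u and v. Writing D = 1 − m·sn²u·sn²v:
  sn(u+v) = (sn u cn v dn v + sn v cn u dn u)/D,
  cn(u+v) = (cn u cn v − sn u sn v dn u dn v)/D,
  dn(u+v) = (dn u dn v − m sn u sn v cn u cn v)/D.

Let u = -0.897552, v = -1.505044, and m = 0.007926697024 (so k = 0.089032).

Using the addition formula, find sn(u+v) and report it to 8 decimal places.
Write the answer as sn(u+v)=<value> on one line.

sn u = -0.7812959650515665, cn u = 0.6241607284939844, dn u = 0.9975777457274666
sn v = -0.9976475323947026, cn v = 0.06855217798699623, dn v = 0.9960474655882457
m = k² = 0.007926697024
D = 1 − m·sn²u·sn²v = 0.9951840974866423
sn(u+v) = (sn u·cn v·dn v + sn v·cn u·dn u)/D = -0.6745319353792393/0.9951840974866423 = -0.6777961354916979

sn(u+v)=-0.67779614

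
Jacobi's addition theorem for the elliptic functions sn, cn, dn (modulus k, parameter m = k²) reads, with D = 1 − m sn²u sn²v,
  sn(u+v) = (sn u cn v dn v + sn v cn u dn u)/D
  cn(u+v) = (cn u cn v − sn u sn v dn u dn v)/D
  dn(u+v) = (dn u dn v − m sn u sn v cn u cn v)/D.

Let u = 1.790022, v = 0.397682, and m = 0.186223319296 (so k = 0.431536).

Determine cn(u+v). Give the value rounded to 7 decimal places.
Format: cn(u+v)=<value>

cn(u+v)=-0.4676988

sn u = 0.992332915573648, cn u = -0.1235936271379041, dn u = 0.9036710206378224
sn v = 0.38554018143564, cn v = 0.9226910471542323, dn v = 0.9860626432867028
m = k² = 0.186223319296
D = 1 − m·sn²u·sn²v = 0.9727423662135614
cn(u+v) = (cn u·cn v − sn u·sn v·dn u·dn v)/D = -0.4549504328293518/0.9727423662135614 = -0.4676987953143899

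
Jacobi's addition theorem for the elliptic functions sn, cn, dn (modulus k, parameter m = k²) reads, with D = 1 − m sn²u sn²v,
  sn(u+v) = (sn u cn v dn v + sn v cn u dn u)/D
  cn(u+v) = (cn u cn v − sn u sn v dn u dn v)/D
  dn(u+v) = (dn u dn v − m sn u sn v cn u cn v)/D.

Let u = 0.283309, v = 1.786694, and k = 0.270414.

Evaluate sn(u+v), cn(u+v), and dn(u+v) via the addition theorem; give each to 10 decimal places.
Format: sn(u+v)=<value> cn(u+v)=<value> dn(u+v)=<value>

sn(u+v)=0.8991693308 cn(u+v)=-0.4376008621 dn(u+v)=0.9699892072

sn u = 0.279272477145323, cn u = 0.9602118951091551, dn u = 0.9971443487775396
sn v = 0.9840070815525149, cn v = -0.1781293447315807, dn v = 0.9639483851541145
m = k² = 0.073123731396
D = 1 − m·sn²u·sn²v = 0.9944778135374272
sn(u+v) = (sn u·cn v·dn v + sn v·cn u·dn u)/D = 0.8942039501224346/0.9944778135374272 = 0.8991693308286974
cn(u+v) = (cn u·cn v − sn u·sn v·dn u·dn v)/D = -0.4351843485278583/0.9944778135374272 = -0.4376008620844714
dn(u+v) = (dn u·dn v − m·sn u·sn v·cn u·cn v)/D = 0.9646327459113747/0.9944778135374272 = 0.9699892071801064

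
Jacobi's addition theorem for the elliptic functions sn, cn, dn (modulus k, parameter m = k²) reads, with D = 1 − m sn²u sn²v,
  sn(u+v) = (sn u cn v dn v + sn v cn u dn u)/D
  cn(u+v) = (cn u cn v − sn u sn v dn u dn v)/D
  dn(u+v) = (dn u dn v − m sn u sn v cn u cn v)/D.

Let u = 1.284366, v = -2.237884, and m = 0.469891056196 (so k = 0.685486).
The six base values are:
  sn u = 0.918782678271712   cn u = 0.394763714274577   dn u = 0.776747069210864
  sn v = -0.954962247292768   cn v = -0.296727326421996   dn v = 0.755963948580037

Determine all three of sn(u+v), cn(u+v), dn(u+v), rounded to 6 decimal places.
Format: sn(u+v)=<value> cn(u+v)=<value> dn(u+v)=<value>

m = k² = 0.469891056196
D = 1 − m·sn²u·sn²v = 0.6382611260405663
sn(u+v) = (sn u·cn v·dn v + sn v·cn u·dn u)/D = -0.4989184465149295/0.6382611260405663 = -0.7816839004592917
cn(u+v) = (cn u·cn v − sn u·sn v·dn u·dn v)/D = 0.398067392211044/0.6382611260405663 = 0.623674818926296
dn(u+v) = (dn u·dn v − m·sn u·sn v·cn u·cn v)/D = 0.5388990291475849/0.6382611260405663 = 0.8443237527101623

sn(u+v)=-0.781684 cn(u+v)=0.623675 dn(u+v)=0.844324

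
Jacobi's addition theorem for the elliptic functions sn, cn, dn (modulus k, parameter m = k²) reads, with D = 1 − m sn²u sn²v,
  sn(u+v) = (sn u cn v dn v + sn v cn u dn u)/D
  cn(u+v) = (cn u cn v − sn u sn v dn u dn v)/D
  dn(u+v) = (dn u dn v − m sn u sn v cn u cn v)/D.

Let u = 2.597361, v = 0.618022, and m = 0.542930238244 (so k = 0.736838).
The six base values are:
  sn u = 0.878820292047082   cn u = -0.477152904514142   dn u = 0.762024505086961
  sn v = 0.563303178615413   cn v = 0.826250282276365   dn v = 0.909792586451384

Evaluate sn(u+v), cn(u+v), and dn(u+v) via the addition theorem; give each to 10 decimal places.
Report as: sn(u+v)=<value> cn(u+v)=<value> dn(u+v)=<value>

sn(u+v)=0.5257598932 cn(u+v)=-0.8506330200 dn(u+v)=0.9219117865

m = k² = 0.542930238244
D = 1 − m·sn²u·sn²v = 0.866945800496164
sn(u+v) = (sn u·cn v·dn v + sn v·cn u·dn u)/D = 0.4558053314682742/0.866945800496164 = 0.5257598931875684
cn(u+v) = (cn u·cn v − sn u·sn v·dn u·dn v)/D = -0.7374527244529179/0.866945800496164 = -0.8506330200006326
dn(u+v) = (dn u·dn v − m·sn u·sn v·cn u·cn v)/D = 0.7992475517572135/0.866945800496164 = 0.921911786526671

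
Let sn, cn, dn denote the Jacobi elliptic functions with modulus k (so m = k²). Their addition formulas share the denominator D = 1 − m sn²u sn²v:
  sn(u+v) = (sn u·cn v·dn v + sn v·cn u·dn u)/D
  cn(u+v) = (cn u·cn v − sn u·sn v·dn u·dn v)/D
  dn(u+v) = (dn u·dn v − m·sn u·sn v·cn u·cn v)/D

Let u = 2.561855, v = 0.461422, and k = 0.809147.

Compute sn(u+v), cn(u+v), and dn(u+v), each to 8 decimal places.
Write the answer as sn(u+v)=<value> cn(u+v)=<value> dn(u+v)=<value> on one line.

sn(u+v)=0.79225773 cn(u+v)=-0.61018660 dn(u+v)=0.76749664

sn u = 0.9451822839103196, cn u = -0.3265431827217832, dn u = 0.6442779679508248
sn v = 0.4360532195666167, cn v = 0.8999208796919805, dn v = 0.9356870077368803
m = k² = 0.654718867609
D = 1 − m·sn²u·sn²v = 0.8887845823760761
sn(u+v) = (sn u·cn v·dn v + sn v·cn u·dn u)/D = 0.7041464584339319/0.8887845823760761 = 0.7922577330847338
cn(u+v) = (cn u·cn v − sn u·sn v·dn u·dn v)/D = -0.5423244406666245/0.8887845823760761 = -0.6101865979906792
dn(u+v) = (dn u·dn v − m·sn u·sn v·cn u·cn v)/D = 0.6821391805811512/0.8887845823760761 = 0.7674966399141632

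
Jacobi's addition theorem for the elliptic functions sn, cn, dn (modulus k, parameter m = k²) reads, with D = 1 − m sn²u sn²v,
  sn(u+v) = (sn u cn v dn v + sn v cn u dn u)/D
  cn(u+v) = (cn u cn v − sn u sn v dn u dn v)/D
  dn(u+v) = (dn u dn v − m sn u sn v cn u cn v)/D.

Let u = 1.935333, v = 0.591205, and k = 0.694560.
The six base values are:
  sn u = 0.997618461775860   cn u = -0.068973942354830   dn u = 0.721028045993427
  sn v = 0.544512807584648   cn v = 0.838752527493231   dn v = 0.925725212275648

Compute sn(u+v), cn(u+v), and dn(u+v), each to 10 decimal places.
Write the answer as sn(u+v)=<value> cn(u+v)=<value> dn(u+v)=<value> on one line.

sn(u+v)=0.8715996938 cn(u+v)=-0.4902182920 dn(u+v)=0.7959378959

m = k² = 0.4824135936
D = 1 − m·sn²u·sn²v = 0.8576476337103756
sn(u+v) = (sn u·cn v·dn v + sn v·cn u·dn u)/D = 0.7475254148939023/0.8576476337103756 = 0.8715996937576101
cn(u+v) = (cn u·cn v − sn u·sn v·dn u·dn v)/D = -0.4204345581617974/0.8576476337103756 = -0.4902182920308465
dn(u+v) = (dn u·dn v − m·sn u·sn v·cn u·cn v)/D = 0.682634252990173/0.8576476337103756 = 0.7959378958896492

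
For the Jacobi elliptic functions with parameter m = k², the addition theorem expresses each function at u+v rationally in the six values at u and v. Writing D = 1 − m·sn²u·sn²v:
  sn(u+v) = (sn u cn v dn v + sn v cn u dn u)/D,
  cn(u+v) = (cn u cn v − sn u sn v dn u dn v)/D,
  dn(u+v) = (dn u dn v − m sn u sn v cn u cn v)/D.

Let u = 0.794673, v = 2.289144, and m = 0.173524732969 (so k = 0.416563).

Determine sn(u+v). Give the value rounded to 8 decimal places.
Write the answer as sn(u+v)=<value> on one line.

sn u = 0.7046443949359484, cn u = 0.7095606222764557, dn u = 0.9559502358904735
sn v = 0.8305227706599087, cn v = -0.5569846743092566, dn v = 0.9382473977550982
m = k² = 0.173524732969
D = 1 − m·sn²u·sn²v = 0.9405701715825059
sn(u+v) = (sn u·cn v·dn v + sn v·cn u·dn u)/D = 0.1951077459450463/0.9405701715825059 = 0.2074356085700424

sn(u+v)=0.20743561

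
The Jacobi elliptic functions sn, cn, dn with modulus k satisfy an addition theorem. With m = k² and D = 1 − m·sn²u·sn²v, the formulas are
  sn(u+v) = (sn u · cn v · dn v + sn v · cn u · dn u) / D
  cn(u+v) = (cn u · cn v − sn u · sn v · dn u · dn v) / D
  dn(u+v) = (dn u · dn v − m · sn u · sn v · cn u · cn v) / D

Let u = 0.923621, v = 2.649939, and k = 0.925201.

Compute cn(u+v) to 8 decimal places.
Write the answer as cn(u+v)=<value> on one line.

cn(u+v)=-0.50451902

sn u = 0.7380967169570951, cn u = 0.6746949209955251, dn u = 0.7305232538677071
sn v = 0.9957133371735641, cn v = -0.09249297365034957, dn v = 0.3890065813660036
m = k² = 0.855996890401
D = 1 − m·sn²u·sn²v = 0.5376537037660384
cn(u+v) = (cn u·cn v − sn u·sn v·dn u·dn v)/D = -0.2712565170834698/0.5376537037660384 = -0.5045190150898838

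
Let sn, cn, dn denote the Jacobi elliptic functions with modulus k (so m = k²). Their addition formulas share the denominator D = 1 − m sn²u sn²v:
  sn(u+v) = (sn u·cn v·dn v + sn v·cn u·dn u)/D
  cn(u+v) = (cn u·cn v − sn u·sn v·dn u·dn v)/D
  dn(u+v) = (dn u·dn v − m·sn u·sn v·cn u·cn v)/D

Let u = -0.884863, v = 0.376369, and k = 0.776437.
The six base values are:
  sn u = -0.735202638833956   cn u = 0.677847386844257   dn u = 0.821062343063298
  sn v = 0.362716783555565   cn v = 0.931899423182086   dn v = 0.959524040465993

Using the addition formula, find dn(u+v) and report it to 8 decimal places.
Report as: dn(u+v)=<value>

m = k² = 0.602854414969
D = 1 − m·sn²u·sn²v = 0.9571291727976518
dn(u+v) = (dn u·dn v − m·sn u·sn v·cn u·cn v)/D = 0.8893809733411061/0.9571291727976518 = 0.9292172870893484

dn(u+v)=0.92921729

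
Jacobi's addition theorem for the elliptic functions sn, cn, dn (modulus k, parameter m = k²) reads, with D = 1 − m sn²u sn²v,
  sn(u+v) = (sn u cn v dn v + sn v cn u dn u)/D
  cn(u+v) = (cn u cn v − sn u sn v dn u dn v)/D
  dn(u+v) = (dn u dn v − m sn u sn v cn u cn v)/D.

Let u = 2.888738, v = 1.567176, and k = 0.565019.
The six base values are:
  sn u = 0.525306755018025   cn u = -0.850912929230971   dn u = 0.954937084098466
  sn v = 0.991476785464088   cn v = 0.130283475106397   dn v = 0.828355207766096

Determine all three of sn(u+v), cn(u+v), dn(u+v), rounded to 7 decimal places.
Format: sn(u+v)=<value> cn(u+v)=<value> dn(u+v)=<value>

sn(u+v)=-0.8199594 cn(u+v)=-0.5724218 dn(u+v)=0.8862054

m = k² = 0.319246470361
D = 1 − m·sn²u·sn²v = 0.9134001428855945
sn(u+v) = (sn u·cn v·dn v + sn v·cn u·dn u)/D = -0.7489509896886638/0.9134001428855945 = -0.8199593524504974
cn(u+v) = (cn u·cn v − sn u·sn v·dn u·dn v)/D = -0.5228501086045554/0.9134001428855945 = -0.5724217503982191
dn(u+v) = (dn u·dn v − m·sn u·sn v·cn u·cn v)/D = 0.8094601098251969/0.9134001428855945 = 0.8862053680744647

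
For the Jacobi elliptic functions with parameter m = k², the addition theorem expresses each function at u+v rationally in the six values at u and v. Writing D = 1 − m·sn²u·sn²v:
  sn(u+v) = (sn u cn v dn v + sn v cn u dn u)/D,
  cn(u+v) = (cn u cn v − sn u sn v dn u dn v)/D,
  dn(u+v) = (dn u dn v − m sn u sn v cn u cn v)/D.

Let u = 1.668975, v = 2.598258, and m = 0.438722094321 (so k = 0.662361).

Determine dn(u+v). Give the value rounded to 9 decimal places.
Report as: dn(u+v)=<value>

sn u = 0.9947692812852483, cn u = 0.1021473299270745, dn u = 0.7522337175357627
sn v = 0.8140472189161257, cn v = -0.5807986960857619, dn v = 0.8421821469223674
m = k² = 0.438722094321
D = 1 − m·sn²u·sn²v = 0.7123042597846661
dn(u+v) = (dn u·dn v − m·sn u·sn v·cn u·cn v)/D = 0.6545950656530054/0.7123042597846661 = 0.9189823824034036

dn(u+v)=0.918982382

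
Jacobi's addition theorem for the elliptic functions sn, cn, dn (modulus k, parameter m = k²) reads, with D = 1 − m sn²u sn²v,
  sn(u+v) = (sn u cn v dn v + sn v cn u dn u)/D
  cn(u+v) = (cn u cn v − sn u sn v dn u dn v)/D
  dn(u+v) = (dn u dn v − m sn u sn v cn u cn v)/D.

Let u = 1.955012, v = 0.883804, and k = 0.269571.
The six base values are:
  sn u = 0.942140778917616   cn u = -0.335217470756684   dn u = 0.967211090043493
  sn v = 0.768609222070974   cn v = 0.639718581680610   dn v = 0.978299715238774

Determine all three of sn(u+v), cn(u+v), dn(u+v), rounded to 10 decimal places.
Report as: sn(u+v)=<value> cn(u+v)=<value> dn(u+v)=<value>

m = k² = 0.072668524041
D = 1 − m·sn²u·sn²v = 0.9618943718486382
sn(u+v) = (sn u·cn v·dn v + sn v·cn u·dn u)/D = 0.3404229573788958/0.9618943718486382 = 0.3539088774629654
cn(u+v) = (cn u·cn v − sn u·sn v·dn u·dn v)/D = -0.8996404796825745/0.9618943718486382 = -0.9352799080772043
dn(u+v) = (dn u·dn v − m·sn u·sn v·cn u·cn v)/D = 0.9575068605221113/0.9618943718486382 = 0.9954386765793268

sn(u+v)=0.3539088775 cn(u+v)=-0.9352799081 dn(u+v)=0.9954386766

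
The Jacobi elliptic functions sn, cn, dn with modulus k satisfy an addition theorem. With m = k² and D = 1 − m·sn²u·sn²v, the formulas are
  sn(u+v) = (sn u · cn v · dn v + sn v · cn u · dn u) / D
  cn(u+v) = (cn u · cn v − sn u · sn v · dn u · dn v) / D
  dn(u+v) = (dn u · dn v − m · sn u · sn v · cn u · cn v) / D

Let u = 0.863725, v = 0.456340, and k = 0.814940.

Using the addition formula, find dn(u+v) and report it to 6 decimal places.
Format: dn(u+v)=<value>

sn u = 0.7194426505221955, cn u = 0.6945518501952162, dn u = 0.8100921359441142
sn v = 0.4316385937361128, cn v = 0.9020466309440499, dn v = 0.9360903882951944
m = k² = 0.6641272036
D = 1 − m·sn²u·sn²v = 0.935955156515216
dn(u+v) = (dn u·dn v − m·sn u·sn v·cn u·cn v)/D = 0.6291078988789839/0.935955156515216 = 0.6721560263862453

dn(u+v)=0.672156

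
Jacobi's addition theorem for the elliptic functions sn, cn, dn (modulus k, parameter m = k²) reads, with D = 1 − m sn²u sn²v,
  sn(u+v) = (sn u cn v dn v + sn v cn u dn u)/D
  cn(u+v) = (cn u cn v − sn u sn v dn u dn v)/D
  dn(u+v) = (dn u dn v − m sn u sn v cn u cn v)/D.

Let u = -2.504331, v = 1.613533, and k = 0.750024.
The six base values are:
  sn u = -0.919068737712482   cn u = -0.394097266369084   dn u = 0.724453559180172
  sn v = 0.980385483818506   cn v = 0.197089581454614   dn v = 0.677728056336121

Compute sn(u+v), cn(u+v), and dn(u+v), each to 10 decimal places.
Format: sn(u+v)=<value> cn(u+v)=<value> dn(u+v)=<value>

sn(u+v)=-0.7411652214 cn(u+v)=0.6713226605 dn(u+v)=0.8312547223

m = k² = 0.562536000576
D = 1 − m·sn²u·sn²v = 0.5432904919652049
sn(u+v) = (sn u·cn v·dn v + sn v·cn u·dn u)/D = -0.4026680177799883/0.5432904919652049 = -0.7411652214332828
cn(u+v) = (cn u·cn v − sn u·sn v·dn u·dn v)/D = 0.3647232185053886/0.5432904919652049 = 0.6713226605275237
dn(u+v) = (dn u·dn v − m·sn u·sn v·cn u·cn v)/D = 0.451612787037599/0.5432904919652049 = 0.8312547223199382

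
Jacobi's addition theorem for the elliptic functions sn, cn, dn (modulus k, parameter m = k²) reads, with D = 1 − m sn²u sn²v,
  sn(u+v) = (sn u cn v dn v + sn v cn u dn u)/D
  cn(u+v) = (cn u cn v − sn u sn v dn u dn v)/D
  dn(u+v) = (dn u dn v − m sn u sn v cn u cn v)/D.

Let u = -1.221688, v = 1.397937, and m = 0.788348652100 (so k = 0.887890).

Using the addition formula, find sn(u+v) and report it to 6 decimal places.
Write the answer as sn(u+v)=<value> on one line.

sn u = -0.8647419459975964, cn u = 0.5022164541632324, dn u = 0.640694718624288
sn v = 0.9137759922164543, cn v = 0.4062184585279631, dn v = 0.5845848679084058
m = k² = 0.7883486521
D = 1 − m·sn²u·sn²v = 0.5077668389538786
sn(u+v) = (sn u·cn v·dn v + sn v·cn u·dn u)/D = 0.0886738054949586/0.5077668389538786 = 0.1746348888746809

sn(u+v)=0.174635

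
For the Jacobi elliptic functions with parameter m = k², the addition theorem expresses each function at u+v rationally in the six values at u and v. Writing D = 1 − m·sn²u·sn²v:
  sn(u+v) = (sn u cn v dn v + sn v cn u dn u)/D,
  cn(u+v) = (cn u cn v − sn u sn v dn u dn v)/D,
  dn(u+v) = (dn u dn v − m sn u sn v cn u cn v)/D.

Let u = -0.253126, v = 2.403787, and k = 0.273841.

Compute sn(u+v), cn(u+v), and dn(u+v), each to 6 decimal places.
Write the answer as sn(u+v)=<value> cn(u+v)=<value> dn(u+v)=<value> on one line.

sn u = -0.2502378624125451, cn u = 0.9681843895742175, dn u = 0.9976493729801274
sn v = 0.712963187405091, cn v = -0.7012014642063814, dn v = 0.9807557839411348
m = k² = 0.074988893281
D = 1 − m·sn²u·sn²v = 0.9976130836460148
sn(u+v) = (sn u·cn v·dn v + sn v·cn u·dn u)/D = 0.8607476656422296/0.9976130836460148 = 0.8628071140530977
cn(u+v) = (cn u·cn v − sn u·sn v·dn u·dn v)/D = -0.504326601274574/0.9976130836460148 = -0.5055332668968135
dn(u+v) = (dn u·dn v − m·sn u·sn v·cn u·cn v)/D = 0.9693676303071109/0.9976130836460148 = 0.9716869658167732

sn(u+v)=0.862807 cn(u+v)=-0.505533 dn(u+v)=0.971687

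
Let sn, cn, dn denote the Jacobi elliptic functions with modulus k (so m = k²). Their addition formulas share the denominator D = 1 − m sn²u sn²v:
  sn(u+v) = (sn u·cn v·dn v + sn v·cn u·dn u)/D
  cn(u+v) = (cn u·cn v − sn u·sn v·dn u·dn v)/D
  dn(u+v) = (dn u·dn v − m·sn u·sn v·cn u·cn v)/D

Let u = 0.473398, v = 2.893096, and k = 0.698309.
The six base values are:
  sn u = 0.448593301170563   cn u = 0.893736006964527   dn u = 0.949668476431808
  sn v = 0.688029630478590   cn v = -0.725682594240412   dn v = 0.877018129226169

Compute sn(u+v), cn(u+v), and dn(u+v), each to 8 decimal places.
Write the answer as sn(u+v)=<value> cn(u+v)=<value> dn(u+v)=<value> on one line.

sn(u+v)=0.31300598 cn(u+v)=-0.94975115 dn(u+v)=0.97582018

m = k² = 0.487635459481
D = 1 − m·sn²u·sn²v = 0.9535468541212349
sn(u+v) = (sn u·cn v·dn v + sn v·cn u·dn u)/D = 0.2984658713000546/0.9535468541212349 = 0.3130059839326022
cn(u+v) = (cn u·cn v − sn u·sn v·dn u·dn v)/D = -0.9056322248427355/0.9535468541212349 = -0.9497511537357476
dn(u+v) = (dn u·dn v − m·sn u·sn v·cn u·cn v)/D = 0.9304902585779473/0.9535468541212349 = 0.9758201755439317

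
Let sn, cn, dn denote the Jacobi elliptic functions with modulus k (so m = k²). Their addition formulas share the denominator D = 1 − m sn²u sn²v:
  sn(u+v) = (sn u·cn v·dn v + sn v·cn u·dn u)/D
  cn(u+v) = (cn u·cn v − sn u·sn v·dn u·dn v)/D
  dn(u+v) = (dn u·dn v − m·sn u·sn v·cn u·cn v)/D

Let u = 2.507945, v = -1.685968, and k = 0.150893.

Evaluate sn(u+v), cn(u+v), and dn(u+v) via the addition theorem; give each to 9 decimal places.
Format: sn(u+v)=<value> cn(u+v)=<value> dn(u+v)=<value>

sn(u+v)=0.731239501 cn(u+v)=0.682120805 dn(u+v)=0.993894020

sn u = 0.6058216933876502, cn u = -0.7956004498621905, dn u = 0.9958129515067634
sn v = -0.9945026670942641, cn v = -0.1047112464943251, dn v = 0.9886763619532649
m = k² = 0.022768697449
D = 1 − m·sn²u·sn²v = 0.9917350594938365
sn(u+v) = (sn u·cn v·dn v + sn v·cn u·dn u)/D = 0.7251958500151198/0.9917350594938365 = 0.7312395009865302
cn(u+v) = (cn u·cn v − sn u·sn v·dn u·dn v)/D = 0.6764831168256095/0.9917350594938365 = 0.6821208046944253
dn(u+v) = (dn u·dn v − m·sn u·sn v·cn u·cn v)/D = 0.9856795447036254/0.9917350594938365 = 0.9938940196454265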